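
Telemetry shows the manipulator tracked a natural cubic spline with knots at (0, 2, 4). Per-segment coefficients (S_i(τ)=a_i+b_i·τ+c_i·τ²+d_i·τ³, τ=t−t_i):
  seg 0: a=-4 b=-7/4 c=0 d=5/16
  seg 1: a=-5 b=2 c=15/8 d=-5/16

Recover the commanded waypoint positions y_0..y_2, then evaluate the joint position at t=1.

y_0 = S_0(0) = a_0 = -4
y_1 = S_1(0) = a_1 = -5
y_2 = S_1(2) = 4
t_q=1 is in segment 0 (τ=1); S_0(τ)=-87/16

y_0=-4 y_1=-5 y_2=4
S(1) = -87/16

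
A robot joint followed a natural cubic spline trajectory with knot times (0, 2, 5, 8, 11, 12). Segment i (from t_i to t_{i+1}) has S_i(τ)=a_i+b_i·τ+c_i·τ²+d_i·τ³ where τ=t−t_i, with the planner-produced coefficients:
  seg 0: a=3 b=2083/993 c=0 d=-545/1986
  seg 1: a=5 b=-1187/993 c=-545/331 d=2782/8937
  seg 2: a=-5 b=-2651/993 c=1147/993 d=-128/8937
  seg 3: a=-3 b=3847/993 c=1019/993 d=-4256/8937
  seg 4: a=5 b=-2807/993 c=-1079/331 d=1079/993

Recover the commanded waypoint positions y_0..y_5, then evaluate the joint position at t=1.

y_0=3 y_1=5 y_2=-5 y_3=-3 y_4=5 y_5=0
S(1) = 3193/662

y_0 = S_0(0) = a_0 = 3
y_1 = S_1(0) = a_1 = 5
y_2 = S_2(0) = a_2 = -5
y_3 = S_3(0) = a_3 = -3
y_4 = S_4(0) = a_4 = 5
y_5 = S_4(1) = 0
t_q=1 is in segment 0 (τ=1); S_0(τ)=3193/662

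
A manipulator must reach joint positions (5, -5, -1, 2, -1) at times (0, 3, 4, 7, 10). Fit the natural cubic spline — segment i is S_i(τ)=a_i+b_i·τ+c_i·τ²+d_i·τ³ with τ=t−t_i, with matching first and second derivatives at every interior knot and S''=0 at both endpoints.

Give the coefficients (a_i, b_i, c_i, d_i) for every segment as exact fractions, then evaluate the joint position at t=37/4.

  seg 0: a=5 b=-119/19 c=0 d=167/513
  seg 1: a=-5 b=48/19 c=167/57 d=-83/57
  seg 2: a=-1 b=229/57 c=-82/57 d=74/513
  seg 3: a=2 b=-41/57 c=-8/57 d=8/513
S(37/4) = -23/152

Δ: Δ0=-10/3, Δ1=4, Δ2=1, Δ3=-1
row 1: diag=8, rhs=44; c'=1/8, d'=11/2
row 2: denom=8−1·1/8=63/8; d'=(-18−1·11/2)/(63/8)=-188/63
row 3: denom=12−3·8/21=76/7; d'=(-12−3·-188/63)/(76/7)=-16/57
back: M3=-16/57
back: M2=-188/63−8/21·-16/57=-164/57
back: M1=11/2−1/8·-164/57=334/57
M: M0=0, M1=334/57, M2=-164/57, M3=-16/57, M4=0
seg 0: a=5, c=M0/2=0, d=(M1−M0)/(6·3)=167/513, b=Δ0−h0·(2M0+M1)/6=-119/19
seg 1: a=-5, c=M1/2=167/57, d=(M2−M1)/(6·1)=-83/57, b=Δ1−h1·(2M1+M2)/6=48/19
seg 2: a=-1, c=M2/2=-82/57, d=(M3−M2)/(6·3)=74/513, b=Δ2−h2·(2M2+M3)/6=229/57
seg 3: a=2, c=M3/2=-8/57, d=(M4−M3)/(6·3)=8/513, b=Δ3−h3·(2M3+M4)/6=-41/57
t_q=37/4 → seg 3, τ=9/4; S=2+-41/57·τ+-8/57·τ²+8/513·τ³=-23/152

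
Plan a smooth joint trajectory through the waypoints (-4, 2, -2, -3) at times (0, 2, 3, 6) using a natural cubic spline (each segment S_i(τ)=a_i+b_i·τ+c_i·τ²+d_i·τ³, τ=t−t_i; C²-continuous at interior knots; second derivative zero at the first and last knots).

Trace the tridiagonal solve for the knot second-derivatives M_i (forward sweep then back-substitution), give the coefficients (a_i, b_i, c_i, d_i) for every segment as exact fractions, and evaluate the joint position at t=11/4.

Δ: Δ0=3, Δ1=-4, Δ2=-1/3
row 1: diag=6, rhs=-42; c'=1/6, d'=-7
row 2: denom=8−1·1/6=47/6; d'=(22−1·-7)/(47/6)=174/47
back: M2=174/47
back: M1=-7−1/6·174/47=-358/47
M: M0=0, M1=-358/47, M2=174/47, M3=0
seg 0: a=-4, c=M0/2=0, d=(M1−M0)/(6·2)=-179/282, b=Δ0−h0·(2M0+M1)/6=781/141
seg 1: a=2, c=M1/2=-179/47, d=(M2−M1)/(6·1)=266/141, b=Δ1−h1·(2M1+M2)/6=-293/141
seg 2: a=-2, c=M2/2=87/47, d=(M3−M2)/(6·3)=-29/141, b=Δ2−h2·(2M2+M3)/6=-569/141
t_q=11/4 → seg 1, τ=3/4; S=2+-293/141·τ+-179/47·τ²+266/141·τ³=-1361/1504

  seg 0: a=-4 b=781/141 c=0 d=-179/282
  seg 1: a=2 b=-293/141 c=-179/47 d=266/141
  seg 2: a=-2 b=-569/141 c=87/47 d=-29/141
S(11/4) = -1361/1504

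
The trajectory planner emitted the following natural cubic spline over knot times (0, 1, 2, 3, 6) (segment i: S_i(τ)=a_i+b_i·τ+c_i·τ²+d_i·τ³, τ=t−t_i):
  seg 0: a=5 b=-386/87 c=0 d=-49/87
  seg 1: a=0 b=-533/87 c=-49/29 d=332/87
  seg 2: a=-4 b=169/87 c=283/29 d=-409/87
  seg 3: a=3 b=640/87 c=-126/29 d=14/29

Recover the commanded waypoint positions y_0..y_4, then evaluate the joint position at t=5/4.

y_0 = S_0(0) = a_0 = 5
y_1 = S_1(0) = a_1 = 0
y_2 = S_2(0) = a_2 = -4
y_3 = S_3(0) = a_3 = 3
y_4 = S_3(3) = -1
t_q=5/4 is in segment 1 (τ=1/4); S_1(τ)=-183/116

y_0=5 y_1=0 y_2=-4 y_3=3 y_4=-1
S(5/4) = -183/116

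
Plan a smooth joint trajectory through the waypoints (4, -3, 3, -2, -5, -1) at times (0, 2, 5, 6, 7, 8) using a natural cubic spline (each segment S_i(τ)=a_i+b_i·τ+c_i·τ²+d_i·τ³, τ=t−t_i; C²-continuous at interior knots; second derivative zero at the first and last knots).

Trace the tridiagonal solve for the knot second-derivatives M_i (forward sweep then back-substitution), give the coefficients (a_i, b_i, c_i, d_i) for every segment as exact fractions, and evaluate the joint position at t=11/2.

Δ: Δ0=-7/2, Δ1=2, Δ2=-5, Δ3=-3, Δ4=4
row 1: diag=10, rhs=33; c'=3/10, d'=33/10
row 2: denom=8−3·3/10=71/10; d'=(-42−3·33/10)/(71/10)=-519/71
row 3: denom=4−1·10/71=274/71; d'=(12−1·-519/71)/(274/71)=1371/274
row 4: denom=4−1·71/274=1025/274; d'=(42−1·1371/274)/(1025/274)=10137/1025
back: M4=10137/1025
back: M3=1371/274−71/274·10137/1025=2502/1025
back: M2=-519/71−10/71·2502/1025=-1569/205
back: M1=33/10−3/10·-1569/205=5736/1025
M: M0=0, M1=5736/1025, M2=-1569/205, M3=2502/1025, M4=10137/1025, M5=0
seg 0: a=4, c=M0/2=0, d=(M1−M0)/(6·2)=478/1025, b=Δ0−h0·(2M0+M1)/6=-10999/2050
seg 1: a=-3, c=M1/2=2868/1025, d=(M2−M1)/(6·3)=-1509/2050, b=Δ1−h1·(2M1+M2)/6=473/2050
seg 2: a=3, c=M2/2=-1569/410, d=(M3−M2)/(6·1)=3449/2050, b=Δ2−h2·(2M2+M3)/6=-2927/1025
seg 3: a=-2, c=M3/2=1251/1025, d=(M4−M3)/(6·1)=509/410, b=Δ3−h3·(2M3+M4)/6=-11197/2050
seg 4: a=-5, c=M4/2=10137/2050, d=(M5−M4)/(6·1)=-3379/2050, b=Δ4−h4·(2M4+M5)/6=721/1025
t_q=11/2 → seg 2, τ=1/2; S=3+-2927/1025·τ+-1569/410·τ²+3449/2050·τ³=13543/16400

  seg 0: a=4 b=-10999/2050 c=0 d=478/1025
  seg 1: a=-3 b=473/2050 c=2868/1025 d=-1509/2050
  seg 2: a=3 b=-2927/1025 c=-1569/410 d=3449/2050
  seg 3: a=-2 b=-11197/2050 c=1251/1025 d=509/410
  seg 4: a=-5 b=721/1025 c=10137/2050 d=-3379/2050
S(11/2) = 13543/16400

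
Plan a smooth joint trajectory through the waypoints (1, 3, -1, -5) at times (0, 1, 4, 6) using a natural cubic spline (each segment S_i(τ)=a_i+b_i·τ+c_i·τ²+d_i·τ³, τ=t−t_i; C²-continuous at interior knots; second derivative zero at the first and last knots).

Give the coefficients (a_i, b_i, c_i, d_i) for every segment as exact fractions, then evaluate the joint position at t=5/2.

Δ: Δ0=2, Δ1=-4/3, Δ2=-2
row 1: diag=8, rhs=-20; c'=3/8, d'=-5/2
row 2: denom=10−3·3/8=71/8; d'=(-4−3·-5/2)/(71/8)=28/71
back: M2=28/71
back: M1=-5/2−3/8·28/71=-188/71
M: M0=0, M1=-188/71, M2=28/71, M3=0
seg 0: a=1, c=M0/2=0, d=(M1−M0)/(6·1)=-94/213, b=Δ0−h0·(2M0+M1)/6=520/213
seg 1: a=3, c=M1/2=-94/71, d=(M2−M1)/(6·3)=12/71, b=Δ1−h1·(2M1+M2)/6=238/213
seg 2: a=-1, c=M2/2=14/71, d=(M3−M2)/(6·2)=-7/213, b=Δ2−h2·(2M2+M3)/6=-482/213
t_q=5/2 → seg 1, τ=3/2; S=3+238/213·τ+-94/71·τ²+12/71·τ³=161/71

  seg 0: a=1 b=520/213 c=0 d=-94/213
  seg 1: a=3 b=238/213 c=-94/71 d=12/71
  seg 2: a=-1 b=-482/213 c=14/71 d=-7/213
S(5/2) = 161/71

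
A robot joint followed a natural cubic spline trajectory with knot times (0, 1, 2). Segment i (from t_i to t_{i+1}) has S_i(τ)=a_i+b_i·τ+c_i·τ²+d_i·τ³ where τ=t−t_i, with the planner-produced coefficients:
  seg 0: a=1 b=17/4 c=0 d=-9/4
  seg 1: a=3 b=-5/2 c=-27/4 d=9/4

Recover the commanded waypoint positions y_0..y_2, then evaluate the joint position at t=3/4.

y_0=1 y_1=3 y_2=-4
S(3/4) = 829/256

y_0 = S_0(0) = a_0 = 1
y_1 = S_1(0) = a_1 = 3
y_2 = S_1(1) = -4
t_q=3/4 is in segment 0 (τ=3/4); S_0(τ)=829/256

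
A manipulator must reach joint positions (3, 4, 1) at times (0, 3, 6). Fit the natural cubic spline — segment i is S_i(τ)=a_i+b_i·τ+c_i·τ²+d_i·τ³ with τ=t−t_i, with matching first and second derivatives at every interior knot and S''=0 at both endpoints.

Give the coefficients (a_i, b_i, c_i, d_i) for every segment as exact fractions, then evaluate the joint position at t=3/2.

  seg 0: a=3 b=2/3 c=0 d=-1/27
  seg 1: a=4 b=-1/3 c=-1/3 d=1/27
S(3/2) = 31/8

Δ: Δ0=1/3, Δ1=-1
row 1: diag=12, rhs=-8; c'=1/4, d'=-2/3
back: M1=-2/3
M: M0=0, M1=-2/3, M2=0
seg 0: a=3, c=M0/2=0, d=(M1−M0)/(6·3)=-1/27, b=Δ0−h0·(2M0+M1)/6=2/3
seg 1: a=4, c=M1/2=-1/3, d=(M2−M1)/(6·3)=1/27, b=Δ1−h1·(2M1+M2)/6=-1/3
t_q=3/2 → seg 0, τ=3/2; S=3+2/3·τ+0·τ²+-1/27·τ³=31/8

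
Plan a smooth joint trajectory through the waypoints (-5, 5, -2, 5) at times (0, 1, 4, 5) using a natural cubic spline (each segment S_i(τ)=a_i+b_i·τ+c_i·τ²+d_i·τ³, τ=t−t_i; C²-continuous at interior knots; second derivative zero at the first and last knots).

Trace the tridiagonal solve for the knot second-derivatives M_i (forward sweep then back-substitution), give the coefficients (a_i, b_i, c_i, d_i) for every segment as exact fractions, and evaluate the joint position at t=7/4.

  seg 0: a=-5 b=406/33 c=0 d=-76/33
  seg 1: a=5 b=178/33 c=-76/11 d=13/9
  seg 2: a=-2 b=97/33 c=67/11 d=-67/33
S(7/4) = 4061/704

Δ: Δ0=10, Δ1=-7/3, Δ2=7
row 1: diag=8, rhs=-74; c'=3/8, d'=-37/4
row 2: denom=8−3·3/8=55/8; d'=(56−3·-37/4)/(55/8)=134/11
back: M2=134/11
back: M1=-37/4−3/8·134/11=-152/11
M: M0=0, M1=-152/11, M2=134/11, M3=0
seg 0: a=-5, c=M0/2=0, d=(M1−M0)/(6·1)=-76/33, b=Δ0−h0·(2M0+M1)/6=406/33
seg 1: a=5, c=M1/2=-76/11, d=(M2−M1)/(6·3)=13/9, b=Δ1−h1·(2M1+M2)/6=178/33
seg 2: a=-2, c=M2/2=67/11, d=(M3−M2)/(6·1)=-67/33, b=Δ2−h2·(2M2+M3)/6=97/33
t_q=7/4 → seg 1, τ=3/4; S=5+178/33·τ+-76/11·τ²+13/9·τ³=4061/704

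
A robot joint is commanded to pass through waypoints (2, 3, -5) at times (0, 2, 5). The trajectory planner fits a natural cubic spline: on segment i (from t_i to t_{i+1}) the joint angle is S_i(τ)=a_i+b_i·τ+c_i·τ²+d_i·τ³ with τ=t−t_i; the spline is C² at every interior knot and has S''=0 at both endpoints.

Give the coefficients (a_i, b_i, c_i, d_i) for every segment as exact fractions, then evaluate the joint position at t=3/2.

  seg 0: a=2 b=17/15 c=0 d=-19/120
  seg 1: a=3 b=-23/30 c=-19/20 d=19/180
S(3/2) = 1013/320

Δ: Δ0=1/2, Δ1=-8/3
row 1: diag=10, rhs=-19; c'=3/10, d'=-19/10
back: M1=-19/10
M: M0=0, M1=-19/10, M2=0
seg 0: a=2, c=M0/2=0, d=(M1−M0)/(6·2)=-19/120, b=Δ0−h0·(2M0+M1)/6=17/15
seg 1: a=3, c=M1/2=-19/20, d=(M2−M1)/(6·3)=19/180, b=Δ1−h1·(2M1+M2)/6=-23/30
t_q=3/2 → seg 0, τ=3/2; S=2+17/15·τ+0·τ²+-19/120·τ³=1013/320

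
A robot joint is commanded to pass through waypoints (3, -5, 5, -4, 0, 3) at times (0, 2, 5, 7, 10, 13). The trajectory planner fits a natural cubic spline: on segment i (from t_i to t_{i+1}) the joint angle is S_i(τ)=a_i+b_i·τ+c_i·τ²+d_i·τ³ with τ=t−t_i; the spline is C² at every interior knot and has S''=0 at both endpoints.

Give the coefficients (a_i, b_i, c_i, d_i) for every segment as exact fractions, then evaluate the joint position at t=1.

Δ: Δ0=-4, Δ1=10/3, Δ2=-9/2, Δ3=4/3, Δ4=1
row 1: diag=10, rhs=44; c'=3/10, d'=22/5
row 2: denom=10−3·3/10=91/10; d'=(-47−3·22/5)/(91/10)=-86/13
row 3: denom=10−2·20/91=870/91; d'=(35−2·-86/13)/(870/91)=1463/290
row 4: denom=12−3·91/290=3207/290; d'=(-2−3·1463/290)/(3207/290)=-4969/3207
back: M4=-4969/3207
back: M3=1463/290−91/290·-4969/3207=17738/3207
back: M2=-86/13−20/91·17738/3207=-25114/3207
back: M1=22/5−3/10·-25114/3207=7215/1069
M: M0=0, M1=7215/1069, M2=-25114/3207, M3=17738/3207, M4=-4969/3207, M5=0
seg 0: a=3, c=M0/2=0, d=(M1−M0)/(6·2)=2405/4276, b=Δ0−h0·(2M0+M1)/6=-6681/1069
seg 1: a=-5, c=M1/2=7215/2138, d=(M2−M1)/(6·3)=-46759/57726, b=Δ1−h1·(2M1+M2)/6=534/1069
seg 2: a=5, c=M2/2=-12557/3207, d=(M3−M2)/(6·2)=3571/3207, b=Δ2−h2·(2M2+M3)/6=-2401/2138
seg 3: a=-4, c=M3/2=8869/3207, d=(M4−M3)/(6·3)=-841/2138, b=Δ3−h3·(2M3+M4)/6=-21955/6414
seg 4: a=0, c=M4/2=-4969/6414, d=(M5−M4)/(6·3)=4969/57726, b=Δ4−h4·(2M4+M5)/6=8176/3207
t_q=1 → seg 0, τ=1; S=3+-6681/1069·τ+0·τ²+2405/4276·τ³=-11491/4276

  seg 0: a=3 b=-6681/1069 c=0 d=2405/4276
  seg 1: a=-5 b=534/1069 c=7215/2138 d=-46759/57726
  seg 2: a=5 b=-2401/2138 c=-12557/3207 d=3571/3207
  seg 3: a=-4 b=-21955/6414 c=8869/3207 d=-841/2138
  seg 4: a=0 b=8176/3207 c=-4969/6414 d=4969/57726
S(1) = -11491/4276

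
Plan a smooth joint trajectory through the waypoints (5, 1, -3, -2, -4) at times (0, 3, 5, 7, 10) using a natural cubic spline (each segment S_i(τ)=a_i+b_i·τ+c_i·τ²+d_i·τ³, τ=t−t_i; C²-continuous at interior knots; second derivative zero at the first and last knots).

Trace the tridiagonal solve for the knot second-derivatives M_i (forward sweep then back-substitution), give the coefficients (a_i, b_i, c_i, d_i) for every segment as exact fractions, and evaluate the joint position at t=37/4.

  seg 0: a=5 b=-161/180 c=0 d=-79/1620
  seg 1: a=1 b=-199/90 c=-79/180 d=49/180
  seg 2: a=-3 b=-7/10 c=43/36 d=-107/360
  seg 3: a=-2 b=23/45 c=-53/90 d=53/810
S(37/4) = -395/128

Δ: Δ0=-4/3, Δ1=-2, Δ2=1/2, Δ3=-2/3
row 1: diag=10, rhs=-4; c'=1/5, d'=-2/5
row 2: denom=8−2·1/5=38/5; d'=(15−2·-2/5)/(38/5)=79/38
row 3: denom=10−2·5/19=180/19; d'=(-7−2·79/38)/(180/19)=-53/45
back: M3=-53/45
back: M2=79/38−5/19·-53/45=43/18
back: M1=-2/5−1/5·43/18=-79/90
M: M0=0, M1=-79/90, M2=43/18, M3=-53/45, M4=0
seg 0: a=5, c=M0/2=0, d=(M1−M0)/(6·3)=-79/1620, b=Δ0−h0·(2M0+M1)/6=-161/180
seg 1: a=1, c=M1/2=-79/180, d=(M2−M1)/(6·2)=49/180, b=Δ1−h1·(2M1+M2)/6=-199/90
seg 2: a=-3, c=M2/2=43/36, d=(M3−M2)/(6·2)=-107/360, b=Δ2−h2·(2M2+M3)/6=-7/10
seg 3: a=-2, c=M3/2=-53/90, d=(M4−M3)/(6·3)=53/810, b=Δ3−h3·(2M3+M4)/6=23/45
t_q=37/4 → seg 3, τ=9/4; S=-2+23/45·τ+-53/90·τ²+53/810·τ³=-395/128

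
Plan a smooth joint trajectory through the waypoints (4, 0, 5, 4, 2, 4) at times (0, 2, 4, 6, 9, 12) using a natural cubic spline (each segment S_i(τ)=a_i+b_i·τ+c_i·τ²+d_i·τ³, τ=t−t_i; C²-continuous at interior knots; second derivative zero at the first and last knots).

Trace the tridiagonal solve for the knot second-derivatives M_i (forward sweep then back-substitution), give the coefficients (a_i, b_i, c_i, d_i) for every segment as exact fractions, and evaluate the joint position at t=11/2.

Δ: Δ0=-2, Δ1=5/2, Δ2=-1/2, Δ3=-2/3, Δ4=2/3
row 1: diag=8, rhs=27; c'=1/4, d'=27/8
row 2: denom=8−2·1/4=15/2; d'=(-18−2·27/8)/(15/2)=-33/10
row 3: denom=10−2·4/15=142/15; d'=(-1−2·-33/10)/(142/15)=42/71
row 4: denom=12−3·45/142=1569/142; d'=(8−3·42/71)/(1569/142)=884/1569
back: M4=884/1569
back: M3=42/71−45/142·884/1569=216/523
back: M2=-33/10−4/15·216/523=-3567/1046
back: M1=27/8−1/4·-3567/1046=2211/523
M: M0=0, M1=2211/523, M2=-3567/1046, M3=216/523, M4=884/1569, M5=0
seg 0: a=4, c=M0/2=0, d=(M1−M0)/(6·2)=737/2092, b=Δ0−h0·(2M0+M1)/6=-1783/523
seg 1: a=0, c=M1/2=2211/1046, d=(M2−M1)/(6·2)=-2663/4184, b=Δ1−h1·(2M1+M2)/6=428/523
seg 2: a=5, c=M2/2=-3567/2092, d=(M3−M2)/(6·2)=1333/4184, b=Δ2−h2·(2M2+M3)/6=1711/1046
seg 3: a=4, c=M3/2=108/523, d=(M4−M3)/(6·3)=118/14121, b=Δ3−h3·(2M3+M4)/6=-712/523
seg 4: a=2, c=M4/2=442/1569, d=(M5−M4)/(6·3)=-442/14121, b=Δ4−h4·(2M4+M5)/6=54/523
t_q=11/2 → seg 2, τ=3/2; S=5+1711/1046·τ+-3567/2092·τ²+1333/4184·τ³=157067/33472

  seg 0: a=4 b=-1783/523 c=0 d=737/2092
  seg 1: a=0 b=428/523 c=2211/1046 d=-2663/4184
  seg 2: a=5 b=1711/1046 c=-3567/2092 d=1333/4184
  seg 3: a=4 b=-712/523 c=108/523 d=118/14121
  seg 4: a=2 b=54/523 c=442/1569 d=-442/14121
S(11/2) = 157067/33472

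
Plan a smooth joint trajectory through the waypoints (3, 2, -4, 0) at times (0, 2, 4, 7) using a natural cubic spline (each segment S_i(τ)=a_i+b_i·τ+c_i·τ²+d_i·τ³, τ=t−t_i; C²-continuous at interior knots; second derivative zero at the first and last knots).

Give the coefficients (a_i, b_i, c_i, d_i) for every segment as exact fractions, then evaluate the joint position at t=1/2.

Δ: Δ0=-1/2, Δ1=-3, Δ2=4/3
row 1: diag=8, rhs=-15; c'=1/4, d'=-15/8
row 2: denom=10−2·1/4=19/2; d'=(26−2·-15/8)/(19/2)=119/38
back: M2=119/38
back: M1=-15/8−1/4·119/38=-101/38
M: M0=0, M1=-101/38, M2=119/38, M3=0
seg 0: a=3, c=M0/2=0, d=(M1−M0)/(6·2)=-101/456, b=Δ0−h0·(2M0+M1)/6=22/57
seg 1: a=2, c=M1/2=-101/76, d=(M2−M1)/(6·2)=55/114, b=Δ1−h1·(2M1+M2)/6=-259/114
seg 2: a=-4, c=M2/2=119/76, d=(M3−M2)/(6·3)=-119/684, b=Δ2−h2·(2M2+M3)/6=-205/114
t_q=1/2 → seg 0, τ=1/2; S=3+22/57·τ+0·τ²+-101/456·τ³=3849/1216

  seg 0: a=3 b=22/57 c=0 d=-101/456
  seg 1: a=2 b=-259/114 c=-101/76 d=55/114
  seg 2: a=-4 b=-205/114 c=119/76 d=-119/684
S(1/2) = 3849/1216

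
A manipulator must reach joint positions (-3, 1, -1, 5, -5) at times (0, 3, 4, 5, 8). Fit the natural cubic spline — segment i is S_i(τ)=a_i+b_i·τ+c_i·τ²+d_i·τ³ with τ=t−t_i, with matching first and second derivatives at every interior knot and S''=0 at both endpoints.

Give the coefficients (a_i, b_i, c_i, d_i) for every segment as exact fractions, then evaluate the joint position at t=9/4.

  seg 0: a=-3 b=85/24 c=0 d=-53/216
  seg 1: a=1 b=-37/12 c=-53/24 d=79/24
  seg 2: a=-1 b=19/8 c=23/3 d=-97/24
  seg 3: a=5 b=67/12 c=-107/24 d=107/216
S(9/4) = 1113/512

Δ: Δ0=4/3, Δ1=-2, Δ2=6, Δ3=-10/3
row 1: diag=8, rhs=-20; c'=1/8, d'=-5/2
row 2: denom=4−1·1/8=31/8; d'=(48−1·-5/2)/(31/8)=404/31
row 3: denom=8−1·8/31=240/31; d'=(-56−1·404/31)/(240/31)=-107/12
back: M3=-107/12
back: M2=404/31−8/31·-107/12=46/3
back: M1=-5/2−1/8·46/3=-53/12
M: M0=0, M1=-53/12, M2=46/3, M3=-107/12, M4=0
seg 0: a=-3, c=M0/2=0, d=(M1−M0)/(6·3)=-53/216, b=Δ0−h0·(2M0+M1)/6=85/24
seg 1: a=1, c=M1/2=-53/24, d=(M2−M1)/(6·1)=79/24, b=Δ1−h1·(2M1+M2)/6=-37/12
seg 2: a=-1, c=M2/2=23/3, d=(M3−M2)/(6·1)=-97/24, b=Δ2−h2·(2M2+M3)/6=19/8
seg 3: a=5, c=M3/2=-107/24, d=(M4−M3)/(6·3)=107/216, b=Δ3−h3·(2M3+M4)/6=67/12
t_q=9/4 → seg 0, τ=9/4; S=-3+85/24·τ+0·τ²+-53/216·τ³=1113/512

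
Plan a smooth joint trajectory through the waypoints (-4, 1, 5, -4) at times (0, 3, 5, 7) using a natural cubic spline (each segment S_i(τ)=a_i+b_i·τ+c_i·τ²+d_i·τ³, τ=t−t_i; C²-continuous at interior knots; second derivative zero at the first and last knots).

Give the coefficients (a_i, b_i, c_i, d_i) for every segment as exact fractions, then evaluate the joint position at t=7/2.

  seg 0: a=-4 b=239/228 c=0 d=47/684
  seg 1: a=1 b=331/114 c=47/76 d=-61/114
  seg 2: a=5 b=-119/114 c=-197/76 d=197/456
S(7/2) = 193/76

Δ: Δ0=5/3, Δ1=2, Δ2=-9/2
row 1: diag=10, rhs=2; c'=1/5, d'=1/5
row 2: denom=8−2·1/5=38/5; d'=(-39−2·1/5)/(38/5)=-197/38
back: M2=-197/38
back: M1=1/5−1/5·-197/38=47/38
M: M0=0, M1=47/38, M2=-197/38, M3=0
seg 0: a=-4, c=M0/2=0, d=(M1−M0)/(6·3)=47/684, b=Δ0−h0·(2M0+M1)/6=239/228
seg 1: a=1, c=M1/2=47/76, d=(M2−M1)/(6·2)=-61/114, b=Δ1−h1·(2M1+M2)/6=331/114
seg 2: a=5, c=M2/2=-197/76, d=(M3−M2)/(6·2)=197/456, b=Δ2−h2·(2M2+M3)/6=-119/114
t_q=7/2 → seg 1, τ=1/2; S=1+331/114·τ+47/76·τ²+-61/114·τ³=193/76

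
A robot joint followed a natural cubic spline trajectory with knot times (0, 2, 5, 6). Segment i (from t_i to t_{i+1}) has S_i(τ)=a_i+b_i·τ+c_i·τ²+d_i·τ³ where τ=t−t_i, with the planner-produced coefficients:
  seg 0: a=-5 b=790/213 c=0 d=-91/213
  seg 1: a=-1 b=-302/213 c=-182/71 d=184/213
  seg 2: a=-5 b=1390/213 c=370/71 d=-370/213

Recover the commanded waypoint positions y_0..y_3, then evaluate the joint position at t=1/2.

y_0=-5 y_1=-1 y_2=-5 y_3=5
S(1/2) = -1817/568

y_0 = S_0(0) = a_0 = -5
y_1 = S_1(0) = a_1 = -1
y_2 = S_2(0) = a_2 = -5
y_3 = S_2(1) = 5
t_q=1/2 is in segment 0 (τ=1/2); S_0(τ)=-1817/568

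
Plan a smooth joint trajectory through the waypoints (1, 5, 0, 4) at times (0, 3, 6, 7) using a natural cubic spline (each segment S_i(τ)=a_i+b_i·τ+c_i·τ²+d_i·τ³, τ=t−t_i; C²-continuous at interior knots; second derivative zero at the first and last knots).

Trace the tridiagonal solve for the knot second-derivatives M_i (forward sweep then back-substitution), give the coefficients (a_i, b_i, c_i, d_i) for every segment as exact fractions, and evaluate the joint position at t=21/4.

Δ: Δ0=4/3, Δ1=-5/3, Δ2=4
row 1: diag=12, rhs=-18; c'=1/4, d'=-3/2
row 2: denom=8−3·1/4=29/4; d'=(34−3·-3/2)/(29/4)=154/29
back: M2=154/29
back: M1=-3/2−1/4·154/29=-82/29
M: M0=0, M1=-82/29, M2=154/29, M3=0
seg 0: a=1, c=M0/2=0, d=(M1−M0)/(6·3)=-41/261, b=Δ0−h0·(2M0+M1)/6=239/87
seg 1: a=5, c=M1/2=-41/29, d=(M2−M1)/(6·3)=118/261, b=Δ1−h1·(2M1+M2)/6=-130/87
seg 2: a=0, c=M2/2=77/29, d=(M3−M2)/(6·1)=-77/87, b=Δ2−h2·(2M2+M3)/6=194/87
t_q=21/4 → seg 1, τ=9/4; S=5+-130/87·τ+-41/29·τ²+118/261·τ³=-343/928

  seg 0: a=1 b=239/87 c=0 d=-41/261
  seg 1: a=5 b=-130/87 c=-41/29 d=118/261
  seg 2: a=0 b=194/87 c=77/29 d=-77/87
S(21/4) = -343/928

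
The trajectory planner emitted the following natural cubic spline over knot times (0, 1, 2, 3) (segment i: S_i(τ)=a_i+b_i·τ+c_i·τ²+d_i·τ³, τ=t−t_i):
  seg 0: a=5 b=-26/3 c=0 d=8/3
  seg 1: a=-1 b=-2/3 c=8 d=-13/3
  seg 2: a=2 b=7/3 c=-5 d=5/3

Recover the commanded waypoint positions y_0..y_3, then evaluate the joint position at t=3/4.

y_0=5 y_1=-1 y_2=2 y_3=1
S(3/4) = -3/8

y_0 = S_0(0) = a_0 = 5
y_1 = S_1(0) = a_1 = -1
y_2 = S_2(0) = a_2 = 2
y_3 = S_2(1) = 1
t_q=3/4 is in segment 0 (τ=3/4); S_0(τ)=-3/8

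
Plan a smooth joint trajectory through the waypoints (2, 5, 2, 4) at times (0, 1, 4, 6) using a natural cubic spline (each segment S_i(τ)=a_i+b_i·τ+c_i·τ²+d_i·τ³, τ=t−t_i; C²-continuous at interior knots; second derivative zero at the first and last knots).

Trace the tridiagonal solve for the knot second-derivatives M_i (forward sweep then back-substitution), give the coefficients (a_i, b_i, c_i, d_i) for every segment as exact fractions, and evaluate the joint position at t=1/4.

Δ: Δ0=3, Δ1=-1, Δ2=1
row 1: diag=8, rhs=-24; c'=3/8, d'=-3
row 2: denom=10−3·3/8=71/8; d'=(12−3·-3)/(71/8)=168/71
back: M2=168/71
back: M1=-3−3/8·168/71=-276/71
M: M0=0, M1=-276/71, M2=168/71, M3=0
seg 0: a=2, c=M0/2=0, d=(M1−M0)/(6·1)=-46/71, b=Δ0−h0·(2M0+M1)/6=259/71
seg 1: a=5, c=M1/2=-138/71, d=(M2−M1)/(6·3)=74/213, b=Δ1−h1·(2M1+M2)/6=121/71
seg 2: a=2, c=M2/2=84/71, d=(M3−M2)/(6·2)=-14/71, b=Δ2−h2·(2M2+M3)/6=-41/71
t_q=1/4 → seg 0, τ=1/4; S=2+259/71·τ+0·τ²+-46/71·τ³=6593/2272

  seg 0: a=2 b=259/71 c=0 d=-46/71
  seg 1: a=5 b=121/71 c=-138/71 d=74/213
  seg 2: a=2 b=-41/71 c=84/71 d=-14/71
S(1/4) = 6593/2272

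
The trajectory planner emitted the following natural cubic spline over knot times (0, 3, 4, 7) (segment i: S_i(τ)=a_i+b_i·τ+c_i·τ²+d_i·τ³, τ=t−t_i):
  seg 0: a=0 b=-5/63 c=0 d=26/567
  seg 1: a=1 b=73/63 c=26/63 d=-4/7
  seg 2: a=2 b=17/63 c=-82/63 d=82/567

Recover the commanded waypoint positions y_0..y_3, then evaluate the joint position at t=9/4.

y_0 = S_0(0) = a_0 = 0
y_1 = S_1(0) = a_1 = 1
y_2 = S_2(0) = a_2 = 2
y_3 = S_2(3) = -5
t_q=9/4 is in segment 0 (τ=9/4); S_0(τ)=11/32

y_0=0 y_1=1 y_2=2 y_3=-5
S(9/4) = 11/32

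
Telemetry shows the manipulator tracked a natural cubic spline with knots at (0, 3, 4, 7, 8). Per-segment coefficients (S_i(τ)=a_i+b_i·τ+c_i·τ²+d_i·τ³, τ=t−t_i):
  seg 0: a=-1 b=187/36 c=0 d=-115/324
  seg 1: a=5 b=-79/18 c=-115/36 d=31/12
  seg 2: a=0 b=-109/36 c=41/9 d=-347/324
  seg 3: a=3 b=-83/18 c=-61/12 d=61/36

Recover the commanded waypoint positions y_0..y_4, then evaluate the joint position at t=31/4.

y_0=-1 y_1=5 y_2=0 y_3=3 y_4=-5
S(31/4) = -1999/768

y_0 = S_0(0) = a_0 = -1
y_1 = S_1(0) = a_1 = 5
y_2 = S_2(0) = a_2 = 0
y_3 = S_3(0) = a_3 = 3
y_4 = S_3(1) = -5
t_q=31/4 is in segment 3 (τ=3/4); S_3(τ)=-1999/768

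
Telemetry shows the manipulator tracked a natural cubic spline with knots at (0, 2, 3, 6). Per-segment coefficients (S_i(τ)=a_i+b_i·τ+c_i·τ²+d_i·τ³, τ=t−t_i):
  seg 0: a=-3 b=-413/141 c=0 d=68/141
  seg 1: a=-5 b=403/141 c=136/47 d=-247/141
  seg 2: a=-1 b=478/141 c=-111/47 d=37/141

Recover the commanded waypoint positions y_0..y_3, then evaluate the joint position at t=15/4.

y_0=-3 y_1=-5 y_2=-1 y_3=-5
S(15/4) = 977/3008

y_0 = S_0(0) = a_0 = -3
y_1 = S_1(0) = a_1 = -5
y_2 = S_2(0) = a_2 = -1
y_3 = S_2(3) = -5
t_q=15/4 is in segment 2 (τ=3/4); S_2(τ)=977/3008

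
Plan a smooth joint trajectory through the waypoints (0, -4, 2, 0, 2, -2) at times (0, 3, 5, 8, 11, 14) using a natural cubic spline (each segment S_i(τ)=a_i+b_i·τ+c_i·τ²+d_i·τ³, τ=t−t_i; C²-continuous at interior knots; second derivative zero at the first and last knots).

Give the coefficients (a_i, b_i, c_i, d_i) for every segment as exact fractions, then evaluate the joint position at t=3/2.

Δ: Δ0=-4/3, Δ1=3, Δ2=-2/3, Δ3=2/3, Δ4=-4/3
row 1: diag=10, rhs=26; c'=1/5, d'=13/5
row 2: denom=10−2·1/5=48/5; d'=(-22−2·13/5)/(48/5)=-17/6
row 3: denom=12−3·5/16=177/16; d'=(8−3·-17/6)/(177/16)=88/59
row 4: denom=12−3·16/59=660/59; d'=(-12−3·88/59)/(660/59)=-81/55
back: M4=-81/55
back: M3=88/59−16/59·-81/55=104/55
back: M2=-17/6−5/16·104/55=-113/33
back: M1=13/5−1/5·-113/33=542/165
M: M0=0, M1=542/165, M2=-113/33, M3=104/55, M4=-81/55, M5=0
seg 0: a=0, c=M0/2=0, d=(M1−M0)/(6·3)=271/1485, b=Δ0−h0·(2M0+M1)/6=-491/165
seg 1: a=-4, c=M1/2=271/165, d=(M2−M1)/(6·2)=-123/220, b=Δ1−h1·(2M1+M2)/6=322/165
seg 2: a=2, c=M2/2=-113/66, d=(M3−M2)/(6·3)=877/2970, b=Δ2−h2·(2M2+M3)/6=299/165
seg 3: a=0, c=M3/2=52/55, d=(M4−M3)/(6·3)=-37/198, b=Δ3−h3·(2M3+M4)/6=-161/330
seg 4: a=2, c=M4/2=-81/110, d=(M5−M4)/(6·3)=9/110, b=Δ4−h4·(2M4+M5)/6=23/165
t_q=3/2 → seg 0, τ=3/2; S=0+-491/165·τ+0·τ²+271/1485·τ³=-1693/440

  seg 0: a=0 b=-491/165 c=0 d=271/1485
  seg 1: a=-4 b=322/165 c=271/165 d=-123/220
  seg 2: a=2 b=299/165 c=-113/66 d=877/2970
  seg 3: a=0 b=-161/330 c=52/55 d=-37/198
  seg 4: a=2 b=23/165 c=-81/110 d=9/110
S(3/2) = -1693/440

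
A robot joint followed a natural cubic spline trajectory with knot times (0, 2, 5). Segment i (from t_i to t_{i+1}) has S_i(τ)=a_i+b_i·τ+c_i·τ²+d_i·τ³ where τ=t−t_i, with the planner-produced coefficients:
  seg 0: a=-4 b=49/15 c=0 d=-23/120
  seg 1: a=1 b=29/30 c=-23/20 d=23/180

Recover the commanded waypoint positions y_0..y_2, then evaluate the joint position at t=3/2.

y_0=-4 y_1=1 y_2=-3
S(3/2) = 81/320

y_0 = S_0(0) = a_0 = -4
y_1 = S_1(0) = a_1 = 1
y_2 = S_1(3) = -3
t_q=3/2 is in segment 0 (τ=3/2); S_0(τ)=81/320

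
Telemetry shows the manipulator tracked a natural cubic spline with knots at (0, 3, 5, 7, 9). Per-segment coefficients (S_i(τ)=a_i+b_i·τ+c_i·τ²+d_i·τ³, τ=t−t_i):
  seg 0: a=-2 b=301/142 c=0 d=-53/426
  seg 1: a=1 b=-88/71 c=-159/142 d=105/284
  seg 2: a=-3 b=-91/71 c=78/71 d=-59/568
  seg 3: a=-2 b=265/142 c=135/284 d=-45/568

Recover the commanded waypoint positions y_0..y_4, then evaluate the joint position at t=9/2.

y_0=-2 y_1=1 y_2=-3 y_3=-2 y_4=3
S(9/2) = -4841/2272

y_0 = S_0(0) = a_0 = -2
y_1 = S_1(0) = a_1 = 1
y_2 = S_2(0) = a_2 = -3
y_3 = S_3(0) = a_3 = -2
y_4 = S_3(2) = 3
t_q=9/2 is in segment 1 (τ=3/2); S_1(τ)=-4841/2272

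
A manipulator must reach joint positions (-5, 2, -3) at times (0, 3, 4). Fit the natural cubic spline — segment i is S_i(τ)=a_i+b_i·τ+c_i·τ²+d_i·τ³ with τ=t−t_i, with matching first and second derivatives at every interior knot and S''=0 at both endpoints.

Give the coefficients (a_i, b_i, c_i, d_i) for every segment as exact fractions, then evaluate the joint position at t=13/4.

  seg 0: a=-5 b=61/12 c=0 d=-11/36
  seg 1: a=2 b=-19/6 c=-11/4 d=11/12
S(13/4) = 269/256

Δ: Δ0=7/3, Δ1=-5
row 1: diag=8, rhs=-44; c'=1/8, d'=-11/2
back: M1=-11/2
M: M0=0, M1=-11/2, M2=0
seg 0: a=-5, c=M0/2=0, d=(M1−M0)/(6·3)=-11/36, b=Δ0−h0·(2M0+M1)/6=61/12
seg 1: a=2, c=M1/2=-11/4, d=(M2−M1)/(6·1)=11/12, b=Δ1−h1·(2M1+M2)/6=-19/6
t_q=13/4 → seg 1, τ=1/4; S=2+-19/6·τ+-11/4·τ²+11/12·τ³=269/256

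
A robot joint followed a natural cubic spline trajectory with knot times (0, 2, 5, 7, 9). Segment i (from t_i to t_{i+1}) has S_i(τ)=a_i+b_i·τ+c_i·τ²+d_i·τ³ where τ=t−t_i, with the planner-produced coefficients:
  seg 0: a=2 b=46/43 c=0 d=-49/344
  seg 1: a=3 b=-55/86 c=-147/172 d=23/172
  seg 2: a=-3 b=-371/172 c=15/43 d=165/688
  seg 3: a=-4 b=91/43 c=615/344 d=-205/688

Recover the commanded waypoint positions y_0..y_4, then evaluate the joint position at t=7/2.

y_0=2 y_1=3 y_2=-3 y_3=-4 y_4=5
S(7/2) = 783/1376

y_0 = S_0(0) = a_0 = 2
y_1 = S_1(0) = a_1 = 3
y_2 = S_2(0) = a_2 = -3
y_3 = S_3(0) = a_3 = -4
y_4 = S_3(2) = 5
t_q=7/2 is in segment 1 (τ=3/2); S_1(τ)=783/1376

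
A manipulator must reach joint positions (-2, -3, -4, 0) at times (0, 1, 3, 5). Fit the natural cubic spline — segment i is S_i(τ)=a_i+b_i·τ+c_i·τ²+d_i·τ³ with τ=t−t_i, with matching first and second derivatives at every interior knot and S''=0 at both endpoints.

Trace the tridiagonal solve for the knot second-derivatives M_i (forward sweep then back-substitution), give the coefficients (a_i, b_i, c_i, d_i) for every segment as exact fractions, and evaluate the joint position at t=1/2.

  seg 0: a=-2 b=-43/44 c=0 d=-1/44
  seg 1: a=-3 b=-23/22 c=-3/44 d=15/88
  seg 2: a=-4 b=8/11 c=21/22 d=-7/44
S(1/2) = -877/352

Δ: Δ0=-1, Δ1=-1/2, Δ2=2
row 1: diag=6, rhs=3; c'=1/3, d'=1/2
row 2: denom=8−2·1/3=22/3; d'=(15−2·1/2)/(22/3)=21/11
back: M2=21/11
back: M1=1/2−1/3·21/11=-3/22
M: M0=0, M1=-3/22, M2=21/11, M3=0
seg 0: a=-2, c=M0/2=0, d=(M1−M0)/(6·1)=-1/44, b=Δ0−h0·(2M0+M1)/6=-43/44
seg 1: a=-3, c=M1/2=-3/44, d=(M2−M1)/(6·2)=15/88, b=Δ1−h1·(2M1+M2)/6=-23/22
seg 2: a=-4, c=M2/2=21/22, d=(M3−M2)/(6·2)=-7/44, b=Δ2−h2·(2M2+M3)/6=8/11
t_q=1/2 → seg 0, τ=1/2; S=-2+-43/44·τ+0·τ²+-1/44·τ³=-877/352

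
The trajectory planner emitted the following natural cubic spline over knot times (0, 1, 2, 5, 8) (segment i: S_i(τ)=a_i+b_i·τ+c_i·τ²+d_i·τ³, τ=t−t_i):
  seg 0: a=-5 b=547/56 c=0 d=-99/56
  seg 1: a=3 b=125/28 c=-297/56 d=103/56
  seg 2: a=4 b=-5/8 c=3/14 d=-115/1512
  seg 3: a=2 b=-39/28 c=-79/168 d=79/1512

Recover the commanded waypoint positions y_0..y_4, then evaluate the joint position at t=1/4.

y_0 = S_0(0) = a_0 = -5
y_1 = S_1(0) = a_1 = 3
y_2 = S_2(0) = a_2 = 4
y_3 = S_3(0) = a_3 = 2
y_4 = S_3(3) = -5
t_q=1/4 is in segment 0 (τ=1/4); S_0(τ)=-9267/3584

y_0=-5 y_1=3 y_2=4 y_3=2 y_4=-5
S(1/4) = -9267/3584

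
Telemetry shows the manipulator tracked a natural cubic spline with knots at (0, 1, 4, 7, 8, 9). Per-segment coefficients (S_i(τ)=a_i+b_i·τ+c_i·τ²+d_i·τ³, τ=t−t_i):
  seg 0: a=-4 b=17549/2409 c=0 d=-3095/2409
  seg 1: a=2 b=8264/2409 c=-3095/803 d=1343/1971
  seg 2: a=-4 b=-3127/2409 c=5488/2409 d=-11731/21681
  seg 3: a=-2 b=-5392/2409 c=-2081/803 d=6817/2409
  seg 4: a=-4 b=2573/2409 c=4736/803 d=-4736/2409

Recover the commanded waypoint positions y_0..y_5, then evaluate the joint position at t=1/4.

y_0 = S_0(0) = a_0 = -4
y_1 = S_1(0) = a_1 = 2
y_2 = S_2(0) = a_2 = -4
y_3 = S_3(0) = a_3 = -2
y_4 = S_4(0) = a_4 = -4
y_5 = S_4(1) = 1
t_q=1/4 is in segment 0 (τ=1/4); S_0(τ)=-113005/51392

y_0=-4 y_1=2 y_2=-4 y_3=-2 y_4=-4 y_5=1
S(1/4) = -113005/51392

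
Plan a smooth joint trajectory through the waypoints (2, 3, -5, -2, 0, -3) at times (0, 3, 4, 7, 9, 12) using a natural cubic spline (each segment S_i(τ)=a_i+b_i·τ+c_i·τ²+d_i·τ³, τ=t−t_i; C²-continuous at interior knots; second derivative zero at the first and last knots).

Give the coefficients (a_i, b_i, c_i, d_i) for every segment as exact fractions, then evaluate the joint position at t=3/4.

Δ: Δ0=1/3, Δ1=-8, Δ2=1, Δ3=1, Δ4=-1
row 1: diag=8, rhs=-50; c'=1/8, d'=-25/4
row 2: denom=8−1·1/8=63/8; d'=(54−1·-25/4)/(63/8)=482/63
row 3: denom=10−3·8/21=62/7; d'=(0−3·482/63)/(62/7)=-241/93
row 4: denom=10−2·7/31=296/31; d'=(-12−2·-241/93)/(296/31)=-317/444
back: M4=-317/444
back: M3=-241/93−7/31·-317/444=-1079/444
back: M2=482/63−8/21·-1079/444=952/111
back: M1=-25/4−1/8·952/111=-3251/444
M: M0=0, M1=-3251/444, M2=952/111, M3=-1079/444, M4=-317/444, M5=0
seg 0: a=2, c=M0/2=0, d=(M1−M0)/(6·3)=-3251/7992, b=Δ0−h0·(2M0+M1)/6=3547/888
seg 1: a=3, c=M1/2=-3251/888, d=(M2−M1)/(6·1)=2353/888, b=Δ1−h1·(2M1+M2)/6=-3103/444
seg 2: a=-5, c=M2/2=476/111, d=(M3−M2)/(6·3)=-181/296, b=Δ2−h2·(2M2+M3)/6=-1883/296
seg 3: a=-2, c=M3/2=-1079/888, d=(M4−M3)/(6·2)=127/888, b=Δ3−h3·(2M3+M4)/6=423/148
seg 4: a=0, c=M4/2=-317/888, d=(M5−M4)/(6·3)=317/7992, b=Δ4−h4·(2M4+M5)/6=-127/444
t_q=3/4 → seg 0, τ=3/4; S=2+3547/888·τ+0·τ²+-3251/7992·τ³=91389/18944

  seg 0: a=2 b=3547/888 c=0 d=-3251/7992
  seg 1: a=3 b=-3103/444 c=-3251/888 d=2353/888
  seg 2: a=-5 b=-1883/296 c=476/111 d=-181/296
  seg 3: a=-2 b=423/148 c=-1079/888 d=127/888
  seg 4: a=0 b=-127/444 c=-317/888 d=317/7992
S(3/4) = 91389/18944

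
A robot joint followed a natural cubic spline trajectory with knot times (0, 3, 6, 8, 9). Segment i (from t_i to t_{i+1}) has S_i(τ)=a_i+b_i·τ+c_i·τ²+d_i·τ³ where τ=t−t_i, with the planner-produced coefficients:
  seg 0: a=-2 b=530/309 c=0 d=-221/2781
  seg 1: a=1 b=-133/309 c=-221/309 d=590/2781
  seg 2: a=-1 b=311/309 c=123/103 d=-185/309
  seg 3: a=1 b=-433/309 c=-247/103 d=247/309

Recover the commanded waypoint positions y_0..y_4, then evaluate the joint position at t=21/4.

y_0 = S_0(0) = a_0 = -2
y_1 = S_1(0) = a_1 = 1
y_2 = S_2(0) = a_2 = -1
y_3 = S_3(0) = a_3 = 1
y_4 = S_3(1) = -2
t_q=21/4 is in segment 1 (τ=9/4); S_1(τ)=-3865/3296

y_0=-2 y_1=1 y_2=-1 y_3=1 y_4=-2
S(21/4) = -3865/3296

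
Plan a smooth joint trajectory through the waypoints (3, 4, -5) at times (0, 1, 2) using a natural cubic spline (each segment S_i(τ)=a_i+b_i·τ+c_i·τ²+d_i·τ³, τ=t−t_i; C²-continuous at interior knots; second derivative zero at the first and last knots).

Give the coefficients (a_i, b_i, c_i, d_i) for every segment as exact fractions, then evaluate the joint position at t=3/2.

  seg 0: a=3 b=7/2 c=0 d=-5/2
  seg 1: a=4 b=-4 c=-15/2 d=5/2
S(3/2) = 7/16

Δ: Δ0=1, Δ1=-9
row 1: diag=4, rhs=-60; c'=1/4, d'=-15
back: M1=-15
M: M0=0, M1=-15, M2=0
seg 0: a=3, c=M0/2=0, d=(M1−M0)/(6·1)=-5/2, b=Δ0−h0·(2M0+M1)/6=7/2
seg 1: a=4, c=M1/2=-15/2, d=(M2−M1)/(6·1)=5/2, b=Δ1−h1·(2M1+M2)/6=-4
t_q=3/2 → seg 1, τ=1/2; S=4+-4·τ+-15/2·τ²+5/2·τ³=7/16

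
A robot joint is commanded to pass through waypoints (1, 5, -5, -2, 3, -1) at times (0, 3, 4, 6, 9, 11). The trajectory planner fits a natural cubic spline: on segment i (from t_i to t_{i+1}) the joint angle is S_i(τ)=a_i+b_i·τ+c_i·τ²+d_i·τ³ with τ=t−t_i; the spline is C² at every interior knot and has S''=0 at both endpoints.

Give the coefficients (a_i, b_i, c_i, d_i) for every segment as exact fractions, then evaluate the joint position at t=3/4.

Δ: Δ0=4/3, Δ1=-10, Δ2=3/2, Δ3=5/3, Δ4=-2
row 1: diag=8, rhs=-68; c'=1/8, d'=-17/2
row 2: denom=6−1·1/8=47/8; d'=(69−1·-17/2)/(47/8)=620/47
row 3: denom=10−2·16/47=438/47; d'=(1−2·620/47)/(438/47)=-1193/438
row 4: denom=10−3·47/146=1319/146; d'=(-22−3·-1193/438)/(1319/146)=-2019/1319
back: M4=-2019/1319
back: M3=-1193/438−47/146·-2019/1319=-8828/3957
back: M2=620/47−16/47·-8828/3957=55204/3957
back: M1=-17/2−1/8·55204/3957=-40535/3957
M: M0=0, M1=-40535/3957, M2=55204/3957, M3=-8828/3957, M4=-2019/1319, M5=0
seg 0: a=1, c=M0/2=0, d=(M1−M0)/(6·3)=-40535/71226, b=Δ0−h0·(2M0+M1)/6=17029/2638
seg 1: a=5, c=M1/2=-40535/7914, d=(M2−M1)/(6·1)=31913/7914, b=Δ1−h1·(2M1+M2)/6=-11753/1319
seg 2: a=-5, c=M2/2=27602/3957, d=(M3−M2)/(6·2)=-5336/3957, b=Δ2−h2·(2M2+M3)/6=-55849/7914
seg 3: a=-2, c=M3/2=-4414/3957, d=(M4−M3)/(6·3)=2771/71226, b=Δ3−h3·(2M3+M4)/6=12301/2638
seg 4: a=3, c=M4/2=-2019/2638, d=(M5−M4)/(6·2)=673/5276, b=Δ4−h4·(2M4+M5)/6=-1292/1319
t_q=3/4 → seg 0, τ=3/4; S=1+17029/2638·τ+0·τ²+-40535/71226·τ³=945689/168832

  seg 0: a=1 b=17029/2638 c=0 d=-40535/71226
  seg 1: a=5 b=-11753/1319 c=-40535/7914 d=31913/7914
  seg 2: a=-5 b=-55849/7914 c=27602/3957 d=-5336/3957
  seg 3: a=-2 b=12301/2638 c=-4414/3957 d=2771/71226
  seg 4: a=3 b=-1292/1319 c=-2019/2638 d=673/5276
S(3/4) = 945689/168832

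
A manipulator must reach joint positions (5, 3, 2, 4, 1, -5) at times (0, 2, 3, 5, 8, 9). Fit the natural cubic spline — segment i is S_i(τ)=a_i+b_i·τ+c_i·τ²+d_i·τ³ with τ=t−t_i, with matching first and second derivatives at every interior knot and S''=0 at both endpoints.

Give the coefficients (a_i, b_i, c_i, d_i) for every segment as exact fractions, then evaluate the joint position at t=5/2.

Δ: Δ0=-1, Δ1=-1, Δ2=1, Δ3=-1, Δ4=-6
row 1: diag=6, rhs=0; c'=1/6, d'=0
row 2: denom=6−1·1/6=35/6; d'=(12−1·0)/(35/6)=72/35
row 3: denom=10−2·12/35=326/35; d'=(-12−2·72/35)/(326/35)=-282/163
row 4: denom=8−3·105/326=2293/326; d'=(-30−3·-282/163)/(2293/326)=-8088/2293
back: M4=-8088/2293
back: M3=-282/163−105/326·-8088/2293=-1362/2293
back: M2=72/35−12/35·-1362/2293=5184/2293
back: M1=0−1/6·5184/2293=-864/2293
M: M0=0, M1=-864/2293, M2=5184/2293, M3=-1362/2293, M4=-8088/2293, M5=0
seg 0: a=5, c=M0/2=0, d=(M1−M0)/(6·2)=-72/2293, b=Δ0−h0·(2M0+M1)/6=-2005/2293
seg 1: a=3, c=M1/2=-432/2293, d=(M2−M1)/(6·1)=1008/2293, b=Δ1−h1·(2M1+M2)/6=-2869/2293
seg 2: a=2, c=M2/2=2592/2293, d=(M3−M2)/(6·2)=-1091/4586, b=Δ2−h2·(2M2+M3)/6=-709/2293
seg 3: a=4, c=M3/2=-681/2293, d=(M4−M3)/(6·3)=-1121/6879, b=Δ3−h3·(2M3+M4)/6=3113/2293
seg 4: a=1, c=M4/2=-4044/2293, d=(M5−M4)/(6·1)=1348/2293, b=Δ4−h4·(2M4+M5)/6=-11062/2293
t_q=5/2 → seg 1, τ=1/2; S=3+-2869/2293·τ+-432/2293·τ²+1008/2293·τ³=10925/4586

  seg 0: a=5 b=-2005/2293 c=0 d=-72/2293
  seg 1: a=3 b=-2869/2293 c=-432/2293 d=1008/2293
  seg 2: a=2 b=-709/2293 c=2592/2293 d=-1091/4586
  seg 3: a=4 b=3113/2293 c=-681/2293 d=-1121/6879
  seg 4: a=1 b=-11062/2293 c=-4044/2293 d=1348/2293
S(5/2) = 10925/4586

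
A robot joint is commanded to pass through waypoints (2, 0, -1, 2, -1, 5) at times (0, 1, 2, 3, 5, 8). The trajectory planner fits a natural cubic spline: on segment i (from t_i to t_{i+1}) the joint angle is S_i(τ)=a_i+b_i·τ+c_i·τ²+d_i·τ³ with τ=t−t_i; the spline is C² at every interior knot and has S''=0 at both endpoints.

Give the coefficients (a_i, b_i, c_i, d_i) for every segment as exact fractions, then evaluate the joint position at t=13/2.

  seg 0: a=2 b=-769/400 c=0 d=-31/400
  seg 1: a=0 b=-431/200 c=-93/400 d=111/80
  seg 2: a=-1 b=617/400 c=393/100 d=-989/400
  seg 3: a=2 b=397/200 c=-279/80 d=349/400
  seg 4: a=-1 b=-299/200 c=699/400 d=-233/1200
S(13/2) = 109/3200

Δ: Δ0=-2, Δ1=-1, Δ2=3, Δ3=-3/2, Δ4=2
row 1: diag=4, rhs=6; c'=1/4, d'=3/2
row 2: denom=4−1·1/4=15/4; d'=(24−1·3/2)/(15/4)=6
row 3: denom=6−1·4/15=86/15; d'=(-27−1·6)/(86/15)=-495/86
row 4: denom=10−2·15/43=400/43; d'=(21−2·-495/86)/(400/43)=699/200
back: M4=699/200
back: M3=-495/86−15/43·699/200=-279/40
back: M2=6−4/15·-279/40=393/50
back: M1=3/2−1/4·393/50=-93/200
M: M0=0, M1=-93/200, M2=393/50, M3=-279/40, M4=699/200, M5=0
seg 0: a=2, c=M0/2=0, d=(M1−M0)/(6·1)=-31/400, b=Δ0−h0·(2M0+M1)/6=-769/400
seg 1: a=0, c=M1/2=-93/400, d=(M2−M1)/(6·1)=111/80, b=Δ1−h1·(2M1+M2)/6=-431/200
seg 2: a=-1, c=M2/2=393/100, d=(M3−M2)/(6·1)=-989/400, b=Δ2−h2·(2M2+M3)/6=617/400
seg 3: a=2, c=M3/2=-279/80, d=(M4−M3)/(6·2)=349/400, b=Δ3−h3·(2M3+M4)/6=397/200
seg 4: a=-1, c=M4/2=699/400, d=(M5−M4)/(6·3)=-233/1200, b=Δ4−h4·(2M4+M5)/6=-299/200
t_q=13/2 → seg 4, τ=3/2; S=-1+-299/200·τ+699/400·τ²+-233/1200·τ³=109/3200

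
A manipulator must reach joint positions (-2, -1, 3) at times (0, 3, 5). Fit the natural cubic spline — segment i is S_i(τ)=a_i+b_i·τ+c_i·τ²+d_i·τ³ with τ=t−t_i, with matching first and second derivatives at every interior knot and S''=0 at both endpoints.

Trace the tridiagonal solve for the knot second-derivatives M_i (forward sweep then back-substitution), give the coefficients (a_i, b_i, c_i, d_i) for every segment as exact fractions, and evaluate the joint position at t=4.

Δ: Δ0=1/3, Δ1=2
row 1: diag=10, rhs=10; c'=1/5, d'=1
back: M1=1
M: M0=0, M1=1, M2=0
seg 0: a=-2, c=M0/2=0, d=(M1−M0)/(6·3)=1/18, b=Δ0−h0·(2M0+M1)/6=-1/6
seg 1: a=-1, c=M1/2=1/2, d=(M2−M1)/(6·2)=-1/12, b=Δ1−h1·(2M1+M2)/6=4/3
t_q=4 → seg 1, τ=1; S=-1+4/3·τ+1/2·τ²+-1/12·τ³=3/4

  seg 0: a=-2 b=-1/6 c=0 d=1/18
  seg 1: a=-1 b=4/3 c=1/2 d=-1/12
S(4) = 3/4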